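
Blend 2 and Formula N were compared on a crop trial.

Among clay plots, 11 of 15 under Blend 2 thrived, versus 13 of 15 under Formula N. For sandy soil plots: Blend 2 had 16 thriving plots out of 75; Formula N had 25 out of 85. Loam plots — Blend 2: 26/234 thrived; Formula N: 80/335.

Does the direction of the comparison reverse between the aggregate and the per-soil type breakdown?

Clay: Blend 2 11/15 = 73.3%, Formula N 13/15 = 86.7% → Formula N
Sandy soil: Blend 2 16/75 = 21.3%, Formula N 25/85 = 29.4% → Formula N
Loam: Blend 2 26/234 = 11.1%, Formula N 80/335 = 23.9% → Formula N
Overall: Blend 2 53/324 = 16.4%, Formula N 118/435 = 27.1% → Formula N
Formula N wins overall and in every soil group — no reversal.

No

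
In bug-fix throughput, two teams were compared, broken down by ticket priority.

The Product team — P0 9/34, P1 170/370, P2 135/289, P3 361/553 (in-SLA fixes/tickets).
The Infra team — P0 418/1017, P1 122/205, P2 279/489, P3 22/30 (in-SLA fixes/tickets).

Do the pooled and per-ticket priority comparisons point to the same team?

P0: the Product team 9/34 = 26.5%, the Infra team 418/1017 = 41.1% → the Infra team
P1: the Product team 170/370 = 45.9%, the Infra team 122/205 = 59.5% → the Infra team
P2: the Product team 135/289 = 46.7%, the Infra team 279/489 = 57.1% → the Infra team
P3: the Product team 361/553 = 65.3%, the Infra team 22/30 = 73.3% → the Infra team
Overall: the Product team 675/1246 = 54.2%, the Infra team 841/1741 = 48.3% → the Product team
The Infra team wins each ticket group but the Product team wins overall — the comparison reverses. The Infra team's tickets skew toward P0, which has a lower base rate.

No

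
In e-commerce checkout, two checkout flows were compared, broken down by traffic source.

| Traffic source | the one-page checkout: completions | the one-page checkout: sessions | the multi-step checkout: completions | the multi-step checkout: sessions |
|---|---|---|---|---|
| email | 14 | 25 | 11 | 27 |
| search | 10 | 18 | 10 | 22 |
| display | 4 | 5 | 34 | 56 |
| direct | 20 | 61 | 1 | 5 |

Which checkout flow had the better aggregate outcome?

Email: the one-page checkout 14/25 = 56.0%, the multi-step checkout 11/27 = 40.7% → the one-page checkout
Search: the one-page checkout 10/18 = 55.6%, the multi-step checkout 10/22 = 45.5% → the one-page checkout
Display: the one-page checkout 4/5 = 80.0%, the multi-step checkout 34/56 = 60.7% → the one-page checkout
Direct: the one-page checkout 20/61 = 32.8%, the multi-step checkout 1/5 = 20.0% → the one-page checkout
Overall: the one-page checkout 48/109 = 44.0%, the multi-step checkout 56/110 = 50.9% → the multi-step checkout
(The one-page checkout wins every traffic group but the multi-step checkout wins overall — the one-page checkout's sessions skew toward the low-rate direct group.)

the multi-step checkout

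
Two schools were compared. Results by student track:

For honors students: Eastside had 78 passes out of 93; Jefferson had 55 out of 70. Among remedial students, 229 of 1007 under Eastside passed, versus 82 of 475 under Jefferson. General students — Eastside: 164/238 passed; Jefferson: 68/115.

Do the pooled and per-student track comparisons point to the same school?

Yes

Honors: Eastside 78/93 = 83.9%, Jefferson 55/70 = 78.6% → Eastside
Remedial: Eastside 229/1007 = 22.7%, Jefferson 82/475 = 17.3% → Eastside
General: Eastside 164/238 = 68.9%, Jefferson 68/115 = 59.1% → Eastside
Overall: Eastside 471/1338 = 35.2%, Jefferson 205/660 = 31.1% → Eastside
Eastside wins overall and in every student group — no reversal.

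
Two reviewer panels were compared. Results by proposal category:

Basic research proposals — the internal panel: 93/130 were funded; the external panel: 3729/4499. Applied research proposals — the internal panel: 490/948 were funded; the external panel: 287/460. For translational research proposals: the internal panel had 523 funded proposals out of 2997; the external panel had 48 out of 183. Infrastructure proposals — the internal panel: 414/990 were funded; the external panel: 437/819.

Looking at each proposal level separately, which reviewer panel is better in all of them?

Basic research: the internal panel 93/130 = 71.5%, the external panel 3729/4499 = 82.9% → the external panel
Applied research: the internal panel 490/948 = 51.7%, the external panel 287/460 = 62.4% → the external panel
Translational research: the internal panel 523/2997 = 17.5%, the external panel 48/183 = 26.2% → the external panel
Infrastructure: the internal panel 414/990 = 41.8%, the external panel 437/819 = 53.4% → the external panel
The external panel has the higher rate in all 4 groups.

the external panel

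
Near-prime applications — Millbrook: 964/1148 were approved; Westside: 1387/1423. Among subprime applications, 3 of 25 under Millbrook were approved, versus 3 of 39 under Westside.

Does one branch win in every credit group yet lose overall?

Near-prime: Millbrook 964/1148 = 84.0%, Westside 1387/1423 = 97.5% → Westside
Subprime: Millbrook 3/25 = 12.0%, Westside 3/39 = 7.7% → Millbrook
Overall: Millbrook 967/1173 = 82.4%, Westside 1390/1462 = 95.1% → Westside
Neither sweeps: Millbrook wins 1 of 2 groups, Westside wins 1. Westside wins overall but not every group — no Simpson reversal.

No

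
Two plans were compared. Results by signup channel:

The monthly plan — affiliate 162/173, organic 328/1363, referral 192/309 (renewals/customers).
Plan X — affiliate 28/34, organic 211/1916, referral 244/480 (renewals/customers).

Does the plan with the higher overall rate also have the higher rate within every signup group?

Affiliate: the monthly plan 162/173 = 93.6%, Plan X 28/34 = 82.4% → the monthly plan
Organic: the monthly plan 328/1363 = 24.1%, Plan X 211/1916 = 11.0% → the monthly plan
Referral: the monthly plan 192/309 = 62.1%, Plan X 244/480 = 50.8% → the monthly plan
Overall: the monthly plan 682/1845 = 37.0%, Plan X 483/2430 = 19.9% → the monthly plan
The monthly plan wins overall and in every signup group — no reversal.

Yes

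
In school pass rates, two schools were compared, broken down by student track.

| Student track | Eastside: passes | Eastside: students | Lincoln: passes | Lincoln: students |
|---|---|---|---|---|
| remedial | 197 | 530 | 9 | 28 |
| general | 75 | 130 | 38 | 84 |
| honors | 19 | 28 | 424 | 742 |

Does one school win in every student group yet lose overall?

Yes

Remedial: Eastside 197/530 = 37.2%, Lincoln 9/28 = 32.1% → Eastside
General: Eastside 75/130 = 57.7%, Lincoln 38/84 = 45.2% → Eastside
Honors: Eastside 19/28 = 67.9%, Lincoln 424/742 = 57.1% → Eastside
Overall: Eastside 291/688 = 42.3%, Lincoln 471/854 = 55.2% → Lincoln
Eastside wins each student group but Lincoln wins overall — the comparison reverses. Eastside's students skew toward remedial, which has a lower base rate.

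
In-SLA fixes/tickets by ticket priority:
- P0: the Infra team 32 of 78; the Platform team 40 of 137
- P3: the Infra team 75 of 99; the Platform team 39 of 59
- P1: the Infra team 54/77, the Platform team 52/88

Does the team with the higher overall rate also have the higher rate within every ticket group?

P0: the Infra team 32/78 = 41.0%, the Platform team 40/137 = 29.2% → the Infra team
P3: the Infra team 75/99 = 75.8%, the Platform team 39/59 = 66.1% → the Infra team
P1: the Infra team 54/77 = 70.1%, the Platform team 52/88 = 59.1% → the Infra team
Overall: the Infra team 161/254 = 63.4%, the Platform team 131/284 = 46.1% → the Infra team
The Infra team wins overall and in every ticket group — no reversal.

Yes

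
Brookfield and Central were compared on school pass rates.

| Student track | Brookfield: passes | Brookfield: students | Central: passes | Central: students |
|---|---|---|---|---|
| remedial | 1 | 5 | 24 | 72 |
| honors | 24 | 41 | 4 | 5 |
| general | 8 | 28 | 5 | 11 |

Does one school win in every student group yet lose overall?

Yes

Remedial: Brookfield 1/5 = 20.0%, Central 24/72 = 33.3% → Central
Honors: Brookfield 24/41 = 58.5%, Central 4/5 = 80.0% → Central
General: Brookfield 8/28 = 28.6%, Central 5/11 = 45.5% → Central
Overall: Brookfield 33/74 = 44.6%, Central 33/88 = 37.5% → Brookfield
Central wins each student group but Brookfield wins overall — the comparison reverses. Central's students skew toward remedial, which has a lower base rate.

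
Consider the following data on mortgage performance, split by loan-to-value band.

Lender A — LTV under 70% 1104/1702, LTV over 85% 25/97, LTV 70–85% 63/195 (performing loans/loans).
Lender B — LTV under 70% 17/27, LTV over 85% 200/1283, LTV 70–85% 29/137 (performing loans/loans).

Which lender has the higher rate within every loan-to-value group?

Lender A

LTV under 70%: Lender A 1104/1702 = 64.9%, Lender B 17/27 = 63.0% → Lender A
LTV over 85%: Lender A 25/97 = 25.8%, Lender B 200/1283 = 15.6% → Lender A
LTV 70–85%: Lender A 63/195 = 32.3%, Lender B 29/137 = 21.2% → Lender A
Lender A has the higher rate in all 3 groups.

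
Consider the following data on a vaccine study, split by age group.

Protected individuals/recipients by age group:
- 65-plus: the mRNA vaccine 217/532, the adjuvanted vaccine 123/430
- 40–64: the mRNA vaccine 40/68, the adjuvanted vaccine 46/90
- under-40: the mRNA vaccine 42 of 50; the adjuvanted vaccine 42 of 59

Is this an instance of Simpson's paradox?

65-plus: the mRNA vaccine 217/532 = 40.8%, the adjuvanted vaccine 123/430 = 28.6% → the mRNA vaccine
40–64: the mRNA vaccine 40/68 = 58.8%, the adjuvanted vaccine 46/90 = 51.1% → the mRNA vaccine
Under-40: the mRNA vaccine 42/50 = 84.0%, the adjuvanted vaccine 42/59 = 71.2% → the mRNA vaccine
Overall: the mRNA vaccine 299/650 = 46.0%, the adjuvanted vaccine 211/579 = 36.4% → the mRNA vaccine
The mRNA vaccine wins overall and in every age group — no reversal.

No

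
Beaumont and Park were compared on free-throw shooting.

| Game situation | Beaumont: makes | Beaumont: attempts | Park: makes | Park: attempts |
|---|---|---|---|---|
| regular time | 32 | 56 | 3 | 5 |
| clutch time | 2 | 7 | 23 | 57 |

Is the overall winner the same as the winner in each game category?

Regular time: Beaumont 32/56 = 57.1%, Park 3/5 = 60.0% → Park
Clutch time: Beaumont 2/7 = 28.6%, Park 23/57 = 40.4% → Park
Overall: Beaumont 34/63 = 54.0%, Park 26/62 = 41.9% → Beaumont
Park wins each game group but Beaumont wins overall — the comparison reverses. Park's attempts skew toward clutch time, which has a lower base rate.

No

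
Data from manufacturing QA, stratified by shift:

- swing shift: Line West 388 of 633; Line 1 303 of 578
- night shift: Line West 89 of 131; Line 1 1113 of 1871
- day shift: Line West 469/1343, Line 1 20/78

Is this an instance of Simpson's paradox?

Yes

Swing shift: Line West 388/633 = 61.3%, Line 1 303/578 = 52.4% → Line West
Night shift: Line West 89/131 = 67.9%, Line 1 1113/1871 = 59.5% → Line West
Day shift: Line West 469/1343 = 34.9%, Line 1 20/78 = 25.6% → Line West
Overall: Line West 946/2107 = 44.9%, Line 1 1436/2527 = 56.8% → Line 1
Line West wins each shift group but Line 1 wins overall — the comparison reverses. Line West's units skew toward day shift, which has a lower base rate.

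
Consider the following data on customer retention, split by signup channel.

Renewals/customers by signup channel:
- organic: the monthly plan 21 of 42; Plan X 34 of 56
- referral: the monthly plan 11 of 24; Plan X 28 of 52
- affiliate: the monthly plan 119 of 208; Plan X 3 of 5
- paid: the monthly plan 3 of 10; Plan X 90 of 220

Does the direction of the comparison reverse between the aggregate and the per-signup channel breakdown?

Yes

Organic: the monthly plan 21/42 = 50.0%, Plan X 34/56 = 60.7% → Plan X
Referral: the monthly plan 11/24 = 45.8%, Plan X 28/52 = 53.8% → Plan X
Affiliate: the monthly plan 119/208 = 57.2%, Plan X 3/5 = 60.0% → Plan X
Paid: the monthly plan 3/10 = 30.0%, Plan X 90/220 = 40.9% → Plan X
Overall: the monthly plan 154/284 = 54.2%, Plan X 155/333 = 46.5% → the monthly plan
Plan X wins each signup group but the monthly plan wins overall — the comparison reverses. Plan X's customers skew toward paid, which has a lower base rate.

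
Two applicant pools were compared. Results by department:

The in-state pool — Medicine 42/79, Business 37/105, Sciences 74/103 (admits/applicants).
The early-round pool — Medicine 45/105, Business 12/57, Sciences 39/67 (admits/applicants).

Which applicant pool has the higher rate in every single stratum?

the in-state pool

Medicine: the in-state pool 42/79 = 53.2%, the early-round pool 45/105 = 42.9% → the in-state pool
Business: the in-state pool 37/105 = 35.2%, the early-round pool 12/57 = 21.1% → the in-state pool
Sciences: the in-state pool 74/103 = 71.8%, the early-round pool 39/67 = 58.2% → the in-state pool
The in-state pool has the higher rate in all 3 groups.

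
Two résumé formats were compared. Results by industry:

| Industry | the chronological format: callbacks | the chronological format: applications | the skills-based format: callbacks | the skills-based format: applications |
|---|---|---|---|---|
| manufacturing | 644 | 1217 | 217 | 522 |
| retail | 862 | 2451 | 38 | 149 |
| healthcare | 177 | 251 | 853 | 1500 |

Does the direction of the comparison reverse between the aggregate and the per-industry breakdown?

Manufacturing: the chronological format 644/1217 = 52.9%, the skills-based format 217/522 = 41.6% → the chronological format
Retail: the chronological format 862/2451 = 35.2%, the skills-based format 38/149 = 25.5% → the chronological format
Healthcare: the chronological format 177/251 = 70.5%, the skills-based format 853/1500 = 56.9% → the chronological format
Overall: the chronological format 1683/3919 = 42.9%, the skills-based format 1108/2171 = 51.0% → the skills-based format
The chronological format wins each industry group but the skills-based format wins overall — the comparison reverses. The chronological format's applications skew toward retail, which has a lower base rate.

Yes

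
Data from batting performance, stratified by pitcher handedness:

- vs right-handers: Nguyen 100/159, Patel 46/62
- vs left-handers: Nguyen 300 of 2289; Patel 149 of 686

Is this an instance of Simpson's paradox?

No

Vs right-handers: Nguyen 100/159 = 62.9%, Patel 46/62 = 74.2% → Patel
Vs left-handers: Nguyen 300/2289 = 13.1%, Patel 149/686 = 21.7% → Patel
Overall: Nguyen 400/2448 = 16.3%, Patel 195/748 = 26.1% → Patel
Patel wins overall and in every pitcher group — no reversal.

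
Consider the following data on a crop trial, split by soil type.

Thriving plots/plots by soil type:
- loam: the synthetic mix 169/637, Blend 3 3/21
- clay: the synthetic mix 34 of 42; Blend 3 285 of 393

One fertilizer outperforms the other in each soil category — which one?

the synthetic mix

Loam: the synthetic mix 169/637 = 26.5%, Blend 3 3/21 = 14.3% → the synthetic mix
Clay: the synthetic mix 34/42 = 81.0%, Blend 3 285/393 = 72.5% → the synthetic mix
The synthetic mix has the higher rate in both groups.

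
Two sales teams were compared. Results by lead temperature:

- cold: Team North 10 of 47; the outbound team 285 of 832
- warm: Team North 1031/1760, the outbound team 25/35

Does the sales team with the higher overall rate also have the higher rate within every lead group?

Cold: Team North 10/47 = 21.3%, the outbound team 285/832 = 34.3% → the outbound team
Warm: Team North 1031/1760 = 58.6%, the outbound team 25/35 = 71.4% → the outbound team
Overall: Team North 1041/1807 = 57.6%, the outbound team 310/867 = 35.8% → Team North
The outbound team wins each lead group but Team North wins overall — the comparison reverses. The outbound team's leads skew toward cold, which has a lower base rate.

No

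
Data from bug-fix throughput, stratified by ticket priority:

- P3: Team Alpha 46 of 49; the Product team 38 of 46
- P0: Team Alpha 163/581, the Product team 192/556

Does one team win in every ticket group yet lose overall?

No

P3: Team Alpha 46/49 = 93.9%, the Product team 38/46 = 82.6% → Team Alpha
P0: Team Alpha 163/581 = 28.1%, the Product team 192/556 = 34.5% → the Product team
Overall: Team Alpha 209/630 = 33.2%, the Product team 230/602 = 38.2% → the Product team
Neither sweeps: Team Alpha wins 1 of 2 groups, the Product team wins 1. The Product team wins overall but not every group — no Simpson reversal.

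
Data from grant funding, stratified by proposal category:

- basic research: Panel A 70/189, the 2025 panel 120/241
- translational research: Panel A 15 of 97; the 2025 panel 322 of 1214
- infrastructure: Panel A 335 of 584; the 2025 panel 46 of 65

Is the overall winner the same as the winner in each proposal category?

Basic research: Panel A 70/189 = 37.0%, the 2025 panel 120/241 = 49.8% → the 2025 panel
Translational research: Panel A 15/97 = 15.5%, the 2025 panel 322/1214 = 26.5% → the 2025 panel
Infrastructure: Panel A 335/584 = 57.4%, the 2025 panel 46/65 = 70.8% → the 2025 panel
Overall: Panel A 420/870 = 48.3%, the 2025 panel 488/1520 = 32.1% → Panel A
The 2025 panel wins each proposal group but Panel A wins overall — the comparison reverses. The 2025 panel's proposals skew toward translational research, which has a lower base rate.

No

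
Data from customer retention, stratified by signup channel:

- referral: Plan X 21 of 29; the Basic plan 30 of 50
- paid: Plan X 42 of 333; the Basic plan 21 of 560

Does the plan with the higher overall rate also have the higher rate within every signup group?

Referral: Plan X 21/29 = 72.4%, the Basic plan 30/50 = 60.0% → Plan X
Paid: Plan X 42/333 = 12.6%, the Basic plan 21/560 = 3.8% → Plan X
Overall: Plan X 63/362 = 17.4%, the Basic plan 51/610 = 8.4% → Plan X
Plan X wins overall and in every signup group — no reversal.

Yes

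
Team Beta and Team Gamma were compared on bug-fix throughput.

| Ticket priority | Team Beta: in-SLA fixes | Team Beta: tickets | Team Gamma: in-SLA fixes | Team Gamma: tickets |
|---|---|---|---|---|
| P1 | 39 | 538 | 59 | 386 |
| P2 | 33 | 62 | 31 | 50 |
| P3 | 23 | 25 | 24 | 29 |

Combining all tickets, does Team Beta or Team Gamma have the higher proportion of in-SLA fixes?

Team Gamma

P1: Team Beta 39/538 = 7.2%, Team Gamma 59/386 = 15.3% → Team Gamma
P2: Team Beta 33/62 = 53.2%, Team Gamma 31/50 = 62.0% → Team Gamma
P3: Team Beta 23/25 = 92.0%, Team Gamma 24/29 = 82.8% → Team Beta
Overall: Team Beta 95/625 = 15.2%, Team Gamma 114/465 = 24.5% → Team Gamma
(Neither sweeps every ticket group, but Team Gamma has the higher pooled rate.)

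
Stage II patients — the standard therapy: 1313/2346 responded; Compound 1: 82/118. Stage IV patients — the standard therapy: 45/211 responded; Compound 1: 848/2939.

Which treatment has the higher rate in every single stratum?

Stage II: the standard therapy 1313/2346 = 56.0%, Compound 1 82/118 = 69.5% → Compound 1
Stage IV: the standard therapy 45/211 = 21.3%, Compound 1 848/2939 = 28.9% → Compound 1
Compound 1 has the higher rate in both groups.

Compound 1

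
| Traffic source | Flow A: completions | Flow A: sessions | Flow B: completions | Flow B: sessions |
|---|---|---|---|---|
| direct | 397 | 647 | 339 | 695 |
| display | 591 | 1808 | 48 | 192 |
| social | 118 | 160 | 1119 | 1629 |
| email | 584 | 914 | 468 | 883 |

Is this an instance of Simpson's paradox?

Yes

Direct: Flow A 397/647 = 61.4%, Flow B 339/695 = 48.8% → Flow A
Display: Flow A 591/1808 = 32.7%, Flow B 48/192 = 25.0% → Flow A
Social: Flow A 118/160 = 73.8%, Flow B 1119/1629 = 68.7% → Flow A
Email: Flow A 584/914 = 63.9%, Flow B 468/883 = 53.0% → Flow A
Overall: Flow A 1690/3529 = 47.9%, Flow B 1974/3399 = 58.1% → Flow B
Flow A wins each traffic group but Flow B wins overall — the comparison reverses. Flow A's sessions skew toward display, which has a lower base rate.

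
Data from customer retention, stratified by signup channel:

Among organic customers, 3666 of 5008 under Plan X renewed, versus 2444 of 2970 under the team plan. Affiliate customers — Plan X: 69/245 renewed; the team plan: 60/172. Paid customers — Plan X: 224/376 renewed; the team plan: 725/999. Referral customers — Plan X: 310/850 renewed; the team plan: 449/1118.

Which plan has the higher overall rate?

Organic: Plan X 3666/5008 = 73.2%, the team plan 2444/2970 = 82.3% → the team plan
Affiliate: Plan X 69/245 = 28.2%, the team plan 60/172 = 34.9% → the team plan
Paid: Plan X 224/376 = 59.6%, the team plan 725/999 = 72.6% → the team plan
Referral: Plan X 310/850 = 36.5%, the team plan 449/1118 = 40.2% → the team plan
Overall: Plan X 4269/6479 = 65.9%, the team plan 3678/5259 = 69.9% → the team plan

the team plan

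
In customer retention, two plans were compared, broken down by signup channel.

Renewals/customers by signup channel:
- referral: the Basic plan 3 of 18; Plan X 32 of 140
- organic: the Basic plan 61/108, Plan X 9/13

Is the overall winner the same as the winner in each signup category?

Referral: the Basic plan 3/18 = 16.7%, Plan X 32/140 = 22.9% → Plan X
Organic: the Basic plan 61/108 = 56.5%, Plan X 9/13 = 69.2% → Plan X
Overall: the Basic plan 64/126 = 50.8%, Plan X 41/153 = 26.8% → the Basic plan
Plan X wins each signup group but the Basic plan wins overall — the comparison reverses. Plan X's customers skew toward referral, which has a lower base rate.

No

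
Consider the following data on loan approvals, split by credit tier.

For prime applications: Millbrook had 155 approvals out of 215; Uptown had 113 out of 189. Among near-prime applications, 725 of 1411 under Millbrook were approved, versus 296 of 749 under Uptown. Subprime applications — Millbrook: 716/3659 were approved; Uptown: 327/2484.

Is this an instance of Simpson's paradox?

Prime: Millbrook 155/215 = 72.1%, Uptown 113/189 = 59.8% → Millbrook
Near-prime: Millbrook 725/1411 = 51.4%, Uptown 296/749 = 39.5% → Millbrook
Subprime: Millbrook 716/3659 = 19.6%, Uptown 327/2484 = 13.2% → Millbrook
Overall: Millbrook 1596/5285 = 30.2%, Uptown 736/3422 = 21.5% → Millbrook
Millbrook wins overall and in every credit group — no reversal.

No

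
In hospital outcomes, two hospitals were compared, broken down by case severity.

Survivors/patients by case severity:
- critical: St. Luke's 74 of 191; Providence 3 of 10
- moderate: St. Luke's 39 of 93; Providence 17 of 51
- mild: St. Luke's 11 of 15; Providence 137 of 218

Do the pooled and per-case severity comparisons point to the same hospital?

Critical: St. Luke's 74/191 = 38.7%, Providence 3/10 = 30.0% → St. Luke's
Moderate: St. Luke's 39/93 = 41.9%, Providence 17/51 = 33.3% → St. Luke's
Mild: St. Luke's 11/15 = 73.3%, Providence 137/218 = 62.8% → St. Luke's
Overall: St. Luke's 124/299 = 41.5%, Providence 157/279 = 56.3% → Providence
St. Luke's wins each case group but Providence wins overall — the comparison reverses. St. Luke's's patients skew toward critical, which has a lower base rate.

No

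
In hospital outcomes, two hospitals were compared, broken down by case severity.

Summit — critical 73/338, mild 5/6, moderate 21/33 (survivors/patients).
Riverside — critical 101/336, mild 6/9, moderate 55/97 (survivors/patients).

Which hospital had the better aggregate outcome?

Critical: Summit 73/338 = 21.6%, Riverside 101/336 = 30.1% → Riverside
Mild: Summit 5/6 = 83.3%, Riverside 6/9 = 66.7% → Summit
Moderate: Summit 21/33 = 63.6%, Riverside 55/97 = 56.7% → Summit
Overall: Summit 99/377 = 26.3%, Riverside 162/442 = 36.7% → Riverside
(Neither sweeps every case group, but Riverside has the higher pooled rate.)

Riverside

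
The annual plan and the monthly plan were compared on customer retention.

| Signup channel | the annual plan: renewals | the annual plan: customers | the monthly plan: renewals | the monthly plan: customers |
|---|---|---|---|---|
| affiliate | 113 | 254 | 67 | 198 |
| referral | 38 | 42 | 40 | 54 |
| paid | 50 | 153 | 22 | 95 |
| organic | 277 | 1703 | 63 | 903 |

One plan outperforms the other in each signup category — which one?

the annual plan

Affiliate: the annual plan 113/254 = 44.5%, the monthly plan 67/198 = 33.8% → the annual plan
Referral: the annual plan 38/42 = 90.5%, the monthly plan 40/54 = 74.1% → the annual plan
Paid: the annual plan 50/153 = 32.7%, the monthly plan 22/95 = 23.2% → the annual plan
Organic: the annual plan 277/1703 = 16.3%, the monthly plan 63/903 = 7.0% → the annual plan
The annual plan has the higher rate in all 4 groups.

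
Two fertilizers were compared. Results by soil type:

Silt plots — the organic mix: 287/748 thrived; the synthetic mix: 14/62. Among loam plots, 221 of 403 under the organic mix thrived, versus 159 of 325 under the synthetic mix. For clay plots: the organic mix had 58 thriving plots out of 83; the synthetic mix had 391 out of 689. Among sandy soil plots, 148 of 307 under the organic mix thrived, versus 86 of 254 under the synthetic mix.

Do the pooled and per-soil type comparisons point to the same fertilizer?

Silt: the organic mix 287/748 = 38.4%, the synthetic mix 14/62 = 22.6% → the organic mix
Loam: the organic mix 221/403 = 54.8%, the synthetic mix 159/325 = 48.9% → the organic mix
Clay: the organic mix 58/83 = 69.9%, the synthetic mix 391/689 = 56.7% → the organic mix
Sandy soil: the organic mix 148/307 = 48.2%, the synthetic mix 86/254 = 33.9% → the organic mix
Overall: the organic mix 714/1541 = 46.3%, the synthetic mix 650/1330 = 48.9% → the synthetic mix
The organic mix wins each soil group but the synthetic mix wins overall — the comparison reverses. The organic mix's plots skew toward silt, which has a lower base rate.

No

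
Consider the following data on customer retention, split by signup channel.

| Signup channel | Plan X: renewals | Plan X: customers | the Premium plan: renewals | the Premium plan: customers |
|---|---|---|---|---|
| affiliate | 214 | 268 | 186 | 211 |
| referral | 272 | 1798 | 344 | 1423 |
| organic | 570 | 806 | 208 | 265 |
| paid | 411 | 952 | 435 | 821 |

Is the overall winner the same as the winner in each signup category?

Yes

Affiliate: Plan X 214/268 = 79.9%, the Premium plan 186/211 = 88.2% → the Premium plan
Referral: Plan X 272/1798 = 15.1%, the Premium plan 344/1423 = 24.2% → the Premium plan
Organic: Plan X 570/806 = 70.7%, the Premium plan 208/265 = 78.5% → the Premium plan
Paid: Plan X 411/952 = 43.2%, the Premium plan 435/821 = 53.0% → the Premium plan
Overall: Plan X 1467/3824 = 38.4%, the Premium plan 1173/2720 = 43.1% → the Premium plan
The Premium plan wins overall and in every signup group — no reversal.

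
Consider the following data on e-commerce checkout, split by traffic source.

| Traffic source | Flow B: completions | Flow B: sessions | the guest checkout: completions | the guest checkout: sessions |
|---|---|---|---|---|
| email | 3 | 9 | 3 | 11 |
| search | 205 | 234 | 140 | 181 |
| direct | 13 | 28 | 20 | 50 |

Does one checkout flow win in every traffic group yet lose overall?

No

Email: Flow B 3/9 = 33.3%, the guest checkout 3/11 = 27.3% → Flow B
Search: Flow B 205/234 = 87.6%, the guest checkout 140/181 = 77.3% → Flow B
Direct: Flow B 13/28 = 46.4%, the guest checkout 20/50 = 40.0% → Flow B
Overall: Flow B 221/271 = 81.5%, the guest checkout 163/242 = 67.4% → Flow B
Flow B wins overall and in every traffic group — no reversal.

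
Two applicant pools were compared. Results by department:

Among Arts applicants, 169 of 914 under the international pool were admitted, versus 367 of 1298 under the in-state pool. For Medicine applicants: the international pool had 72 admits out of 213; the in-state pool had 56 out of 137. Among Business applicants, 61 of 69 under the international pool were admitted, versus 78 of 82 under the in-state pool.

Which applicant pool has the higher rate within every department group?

Arts: the international pool 169/914 = 18.5%, the in-state pool 367/1298 = 28.3% → the in-state pool
Medicine: the international pool 72/213 = 33.8%, the in-state pool 56/137 = 40.9% → the in-state pool
Business: the international pool 61/69 = 88.4%, the in-state pool 78/82 = 95.1% → the in-state pool
The in-state pool has the higher rate in all 3 groups.

the in-state pool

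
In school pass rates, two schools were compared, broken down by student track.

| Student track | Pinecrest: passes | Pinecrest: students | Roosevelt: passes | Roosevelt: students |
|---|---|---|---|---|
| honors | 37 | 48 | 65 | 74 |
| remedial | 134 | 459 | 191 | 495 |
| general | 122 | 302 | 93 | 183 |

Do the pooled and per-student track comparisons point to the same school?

Yes

Honors: Pinecrest 37/48 = 77.1%, Roosevelt 65/74 = 87.8% → Roosevelt
Remedial: Pinecrest 134/459 = 29.2%, Roosevelt 191/495 = 38.6% → Roosevelt
General: Pinecrest 122/302 = 40.4%, Roosevelt 93/183 = 50.8% → Roosevelt
Overall: Pinecrest 293/809 = 36.2%, Roosevelt 349/752 = 46.4% → Roosevelt
Roosevelt wins overall and in every student group — no reversal.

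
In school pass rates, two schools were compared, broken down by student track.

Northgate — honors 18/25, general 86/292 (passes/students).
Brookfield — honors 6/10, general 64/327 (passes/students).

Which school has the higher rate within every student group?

Northgate

Honors: Northgate 18/25 = 72.0%, Brookfield 6/10 = 60.0% → Northgate
General: Northgate 86/292 = 29.5%, Brookfield 64/327 = 19.6% → Northgate
Northgate has the higher rate in both groups.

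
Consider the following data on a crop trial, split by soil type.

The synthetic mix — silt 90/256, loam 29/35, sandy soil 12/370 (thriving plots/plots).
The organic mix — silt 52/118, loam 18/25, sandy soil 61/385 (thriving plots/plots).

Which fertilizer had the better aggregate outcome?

Silt: the synthetic mix 90/256 = 35.2%, the organic mix 52/118 = 44.1% → the organic mix
Loam: the synthetic mix 29/35 = 82.9%, the organic mix 18/25 = 72.0% → the synthetic mix
Sandy soil: the synthetic mix 12/370 = 3.2%, the organic mix 61/385 = 15.8% → the organic mix
Overall: the synthetic mix 131/661 = 19.8%, the organic mix 131/528 = 24.8% → the organic mix
(Neither sweeps every soil group, but the organic mix has the higher pooled rate.)

the organic mix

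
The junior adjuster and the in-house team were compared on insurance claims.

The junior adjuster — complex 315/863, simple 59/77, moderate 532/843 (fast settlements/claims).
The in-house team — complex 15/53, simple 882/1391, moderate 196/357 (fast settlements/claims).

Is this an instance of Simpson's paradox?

Yes

Complex: the junior adjuster 315/863 = 36.5%, the in-house team 15/53 = 28.3% → the junior adjuster
Simple: the junior adjuster 59/77 = 76.6%, the in-house team 882/1391 = 63.4% → the junior adjuster
Moderate: the junior adjuster 532/843 = 63.1%, the in-house team 196/357 = 54.9% → the junior adjuster
Overall: the junior adjuster 906/1783 = 50.8%, the in-house team 1093/1801 = 60.7% → the in-house team
The junior adjuster wins each claim group but the in-house team wins overall — the comparison reverses. The junior adjuster's claims skew toward complex, which has a lower base rate.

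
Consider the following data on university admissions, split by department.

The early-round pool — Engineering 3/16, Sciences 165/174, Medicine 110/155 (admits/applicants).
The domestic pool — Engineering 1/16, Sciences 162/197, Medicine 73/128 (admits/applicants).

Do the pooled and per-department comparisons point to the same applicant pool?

Yes

Engineering: the early-round pool 3/16 = 18.8%, the domestic pool 1/16 = 6.2% → the early-round pool
Sciences: the early-round pool 165/174 = 94.8%, the domestic pool 162/197 = 82.2% → the early-round pool
Medicine: the early-round pool 110/155 = 71.0%, the domestic pool 73/128 = 57.0% → the early-round pool
Overall: the early-round pool 278/345 = 80.6%, the domestic pool 236/341 = 69.2% → the early-round pool
The early-round pool wins overall and in every department group — no reversal.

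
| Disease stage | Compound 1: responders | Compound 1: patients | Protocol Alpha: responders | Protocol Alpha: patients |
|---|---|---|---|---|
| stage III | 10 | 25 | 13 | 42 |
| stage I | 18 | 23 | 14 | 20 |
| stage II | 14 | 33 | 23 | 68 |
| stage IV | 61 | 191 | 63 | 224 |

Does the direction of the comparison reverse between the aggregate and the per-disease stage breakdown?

No

Stage III: Compound 1 10/25 = 40.0%, Protocol Alpha 13/42 = 31.0% → Compound 1
Stage I: Compound 1 18/23 = 78.3%, Protocol Alpha 14/20 = 70.0% → Compound 1
Stage II: Compound 1 14/33 = 42.4%, Protocol Alpha 23/68 = 33.8% → Compound 1
Stage IV: Compound 1 61/191 = 31.9%, Protocol Alpha 63/224 = 28.1% → Compound 1
Overall: Compound 1 103/272 = 37.9%, Protocol Alpha 113/354 = 31.9% → Compound 1
Compound 1 wins overall and in every disease group — no reversal.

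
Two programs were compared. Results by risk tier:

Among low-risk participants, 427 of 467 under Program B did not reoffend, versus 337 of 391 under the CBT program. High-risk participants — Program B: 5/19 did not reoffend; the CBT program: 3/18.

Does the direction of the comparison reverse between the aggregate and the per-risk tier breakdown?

Low-risk: Program B 427/467 = 91.4%, the CBT program 337/391 = 86.2% → Program B
High-risk: Program B 5/19 = 26.3%, the CBT program 3/18 = 16.7% → Program B
Overall: Program B 432/486 = 88.9%, the CBT program 340/409 = 83.1% → Program B
Program B wins overall and in every risk group — no reversal.

No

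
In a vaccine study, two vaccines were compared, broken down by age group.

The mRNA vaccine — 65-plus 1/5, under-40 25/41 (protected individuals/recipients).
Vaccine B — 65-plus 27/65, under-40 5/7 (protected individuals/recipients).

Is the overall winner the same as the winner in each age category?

65-plus: the mRNA vaccine 1/5 = 20.0%, Vaccine B 27/65 = 41.5% → Vaccine B
Under-40: the mRNA vaccine 25/41 = 61.0%, Vaccine B 5/7 = 71.4% → Vaccine B
Overall: the mRNA vaccine 26/46 = 56.5%, Vaccine B 32/72 = 44.4% → the mRNA vaccine
Vaccine B wins each age group but the mRNA vaccine wins overall — the comparison reverses. Vaccine B's recipients skew toward 65-plus, which has a lower base rate.

No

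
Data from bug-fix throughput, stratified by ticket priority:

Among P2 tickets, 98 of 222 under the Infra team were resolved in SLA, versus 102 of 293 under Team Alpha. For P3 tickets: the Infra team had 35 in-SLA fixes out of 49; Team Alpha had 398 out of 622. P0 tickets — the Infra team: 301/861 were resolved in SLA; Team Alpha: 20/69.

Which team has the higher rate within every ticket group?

the Infra team

P2: the Infra team 98/222 = 44.1%, Team Alpha 102/293 = 34.8% → the Infra team
P3: the Infra team 35/49 = 71.4%, Team Alpha 398/622 = 64.0% → the Infra team
P0: the Infra team 301/861 = 35.0%, Team Alpha 20/69 = 29.0% → the Infra team
The Infra team has the higher rate in all 3 groups.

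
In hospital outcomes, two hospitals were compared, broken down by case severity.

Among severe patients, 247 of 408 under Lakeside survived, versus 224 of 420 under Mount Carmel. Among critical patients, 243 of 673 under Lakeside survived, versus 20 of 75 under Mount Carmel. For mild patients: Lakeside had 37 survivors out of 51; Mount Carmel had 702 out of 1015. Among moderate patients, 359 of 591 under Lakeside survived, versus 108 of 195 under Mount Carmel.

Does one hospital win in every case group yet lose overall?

Severe: Lakeside 247/408 = 60.5%, Mount Carmel 224/420 = 53.3% → Lakeside
Critical: Lakeside 243/673 = 36.1%, Mount Carmel 20/75 = 26.7% → Lakeside
Mild: Lakeside 37/51 = 72.5%, Mount Carmel 702/1015 = 69.2% → Lakeside
Moderate: Lakeside 359/591 = 60.7%, Mount Carmel 108/195 = 55.4% → Lakeside
Overall: Lakeside 886/1723 = 51.4%, Mount Carmel 1054/1705 = 61.8% → Mount Carmel
Lakeside wins each case group but Mount Carmel wins overall — the comparison reverses. Lakeside's patients skew toward critical, which has a lower base rate.

Yes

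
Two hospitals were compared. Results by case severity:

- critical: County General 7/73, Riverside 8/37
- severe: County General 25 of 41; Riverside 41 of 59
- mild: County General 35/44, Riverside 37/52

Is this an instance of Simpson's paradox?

No

Critical: County General 7/73 = 9.6%, Riverside 8/37 = 21.6% → Riverside
Severe: County General 25/41 = 61.0%, Riverside 41/59 = 69.5% → Riverside
Mild: County General 35/44 = 79.5%, Riverside 37/52 = 71.2% → County General
Overall: County General 67/158 = 42.4%, Riverside 86/148 = 58.1% → Riverside
Neither sweeps: County General wins 1 of 3 groups, Riverside wins 2. Riverside wins overall but not every group — no Simpson reversal.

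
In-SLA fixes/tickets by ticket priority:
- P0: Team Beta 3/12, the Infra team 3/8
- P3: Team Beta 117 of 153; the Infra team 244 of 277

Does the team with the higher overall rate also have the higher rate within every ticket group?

P0: Team Beta 3/12 = 25.0%, the Infra team 3/8 = 37.5% → the Infra team
P3: Team Beta 117/153 = 76.5%, the Infra team 244/277 = 88.1% → the Infra team
Overall: Team Beta 120/165 = 72.7%, the Infra team 247/285 = 86.7% → the Infra team
The Infra team wins overall and in every ticket group — no reversal.

Yes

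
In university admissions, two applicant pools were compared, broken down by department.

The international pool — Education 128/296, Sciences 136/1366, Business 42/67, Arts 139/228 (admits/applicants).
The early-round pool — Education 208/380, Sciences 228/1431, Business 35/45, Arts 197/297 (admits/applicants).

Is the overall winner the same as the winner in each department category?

Education: the international pool 128/296 = 43.2%, the early-round pool 208/380 = 54.7% → the early-round pool
Sciences: the international pool 136/1366 = 10.0%, the early-round pool 228/1431 = 15.9% → the early-round pool
Business: the international pool 42/67 = 62.7%, the early-round pool 35/45 = 77.8% → the early-round pool
Arts: the international pool 139/228 = 61.0%, the early-round pool 197/297 = 66.3% → the early-round pool
Overall: the international pool 445/1957 = 22.7%, the early-round pool 668/2153 = 31.0% → the early-round pool
The early-round pool wins overall and in every department group — no reversal.

Yes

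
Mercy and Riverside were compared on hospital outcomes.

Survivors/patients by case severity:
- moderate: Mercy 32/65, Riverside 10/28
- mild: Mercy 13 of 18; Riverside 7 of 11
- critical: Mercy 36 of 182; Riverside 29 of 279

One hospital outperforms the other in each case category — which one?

Mercy

Moderate: Mercy 32/65 = 49.2%, Riverside 10/28 = 35.7% → Mercy
Mild: Mercy 13/18 = 72.2%, Riverside 7/11 = 63.6% → Mercy
Critical: Mercy 36/182 = 19.8%, Riverside 29/279 = 10.4% → Mercy
Mercy has the higher rate in all 3 groups.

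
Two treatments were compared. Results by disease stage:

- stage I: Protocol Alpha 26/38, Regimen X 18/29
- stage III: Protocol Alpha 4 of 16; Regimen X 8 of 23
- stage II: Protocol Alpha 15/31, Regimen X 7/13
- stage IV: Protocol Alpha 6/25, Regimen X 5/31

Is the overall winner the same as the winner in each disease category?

Stage I: Protocol Alpha 26/38 = 68.4%, Regimen X 18/29 = 62.1% → Protocol Alpha
Stage III: Protocol Alpha 4/16 = 25.0%, Regimen X 8/23 = 34.8% → Regimen X
Stage II: Protocol Alpha 15/31 = 48.4%, Regimen X 7/13 = 53.8% → Regimen X
Stage IV: Protocol Alpha 6/25 = 24.0%, Regimen X 5/31 = 16.1% → Protocol Alpha
Overall: Protocol Alpha 51/110 = 46.4%, Regimen X 38/96 = 39.6% → Protocol Alpha
Neither sweeps: Protocol Alpha wins 2 of 4 groups, Regimen X wins 2. Protocol Alpha wins overall but not every group — no Simpson reversal.

No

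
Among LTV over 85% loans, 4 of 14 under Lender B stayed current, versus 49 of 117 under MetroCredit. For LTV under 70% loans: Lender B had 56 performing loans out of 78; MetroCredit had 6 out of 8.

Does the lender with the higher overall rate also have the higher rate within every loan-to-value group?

No

LTV over 85%: Lender B 4/14 = 28.6%, MetroCredit 49/117 = 41.9% → MetroCredit
LTV under 70%: Lender B 56/78 = 71.8%, MetroCredit 6/8 = 75.0% → MetroCredit
Overall: Lender B 60/92 = 65.2%, MetroCredit 55/125 = 44.0% → Lender B
MetroCredit wins each loan-to-value group but Lender B wins overall — the comparison reverses. MetroCredit's loans skew toward LTV over 85%, which has a lower base rate.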